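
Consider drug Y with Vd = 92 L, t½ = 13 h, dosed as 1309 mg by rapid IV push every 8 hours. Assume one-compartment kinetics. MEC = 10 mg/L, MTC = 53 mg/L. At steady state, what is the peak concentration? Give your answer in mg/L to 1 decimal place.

Over one 8-h interval, 8/13 ≈ 0.61538 half-lives elapse, leaving f ≈ 0.6528 of each dose.
At steady state, accumulation factor R = 1/(1 − e^(−kτ)) ≈ 2.8802.
Each bolus raises the concentration by D/Vd = 1309/92 ≈ 14.228 mg/L.
Steady-state peak Cmax,ss = C₀·R ≈ 14.228 × 2.8802 ≈ 40.979 mg/L.
Peak 41.0 mg/L vs MTC 53 mg/L: below toxic threshold.

41.0 mg/L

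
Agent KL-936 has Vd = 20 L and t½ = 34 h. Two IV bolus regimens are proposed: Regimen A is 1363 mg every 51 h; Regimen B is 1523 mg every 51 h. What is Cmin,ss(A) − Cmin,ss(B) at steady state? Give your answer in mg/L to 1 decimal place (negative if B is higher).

Regimen A: f = (1/2)^(51/34) ≈ 0.3536; Cmin,ss = (1363/20)·f/(1−f) ≈ 37.280 mg/L.
Regimen B: f = (1/2)^(51/34) ≈ 0.3536; Cmin,ss = (1523/20)·f/(1−f) ≈ 41.656 mg/L.
Difference ≈ 37.280 − 41.656 ≈ -4.376 mg/L.

-4.4 mg/L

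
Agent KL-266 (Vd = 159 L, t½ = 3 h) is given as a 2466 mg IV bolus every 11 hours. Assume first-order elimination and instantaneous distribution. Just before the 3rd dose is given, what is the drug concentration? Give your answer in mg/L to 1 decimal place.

f = (1/2)^(τ/t½) = (1/2)^(11/3) ≈ 0.0787.
C₀ = D/Vd = 2466/159 ≈ 15.509 mg/L.
Before the 3rd dose, 2 doses have been given. Superposition: Cmin = C₀·(f + f²).
≈ 15.509 × (0.0787 + 0.0062) ≈ 15.509 × 0.0849 ≈ 1.317 mg/L.

1.3 mg/L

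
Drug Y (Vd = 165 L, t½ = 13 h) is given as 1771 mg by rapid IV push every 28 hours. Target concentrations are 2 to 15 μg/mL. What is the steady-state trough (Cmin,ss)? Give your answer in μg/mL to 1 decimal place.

Over one 28-h interval, 28/13 ≈ 2.1538 half-lives elapse, leaving f ≈ 0.2247 of each dose.
Single-dose peak C₀ = D/Vd = 1771/165 ≈ 10.733 μg/mL.
Steady-state trough Cmin,ss = C₀·f/(1−f) ≈ 10.733 × 0.2247/0.7753 ≈ 3.111 μg/mL.
Trough 3.1 μg/mL vs MEC 2 μg/mL: adequate.

3.1 μg/mL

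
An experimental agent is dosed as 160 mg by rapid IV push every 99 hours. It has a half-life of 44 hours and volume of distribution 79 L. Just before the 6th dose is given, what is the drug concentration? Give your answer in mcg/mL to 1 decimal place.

f = (1/2)^(τ/t½) = (1/2)^(99/44) ≈ 0.2102.
C₀ = D/Vd = 160/79 ≈ 2.025 mcg/mL.
Before the 6th dose, 5 doses have been given. Superposition: Cmin = C₀·(f + f² + … + f^5).
≈ 2.025 × (0.2102 + 0.0442 + 0.0093 + 0.0020 + 0.0004) ≈ 2.025 × 0.2661 ≈ 0.539 mcg/mL.

0.5 mcg/mL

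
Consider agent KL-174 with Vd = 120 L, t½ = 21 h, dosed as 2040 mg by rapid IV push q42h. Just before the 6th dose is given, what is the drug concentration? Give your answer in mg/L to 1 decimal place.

f = (1/2)^(τ/t½) = (1/2)^(42/21) ≈ 0.2500.
C₀ = D/Vd = 2040/120 ≈ 17.000 mg/L.
Before the 6th dose, 5 doses have been given. Superposition: Cmin = C₀·(f + f² + … + f^5).
≈ 17.000 × (0.2500 + 0.0625 + 0.0156 + 0.0039 + 0.0010) ≈ 17.000 × 0.3330 ≈ 5.661 mg/L.

5.7 mg/L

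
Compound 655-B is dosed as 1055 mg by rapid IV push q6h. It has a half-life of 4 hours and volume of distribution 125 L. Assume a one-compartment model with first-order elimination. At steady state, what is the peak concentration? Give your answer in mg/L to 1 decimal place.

τ/t½ = 6/4 ≈ 1.5, so fraction remaining f = (1/2)^(6/4) ≈ 0.3536.
At steady state, accumulation factor R = 1/(1 − e^(−kτ)) ≈ 1.5470.
Single-dose peak C₀ = D/Vd = 1055/125 ≈ 8.440 mg/L.
Steady-state peak Cmax,ss = C₀·R ≈ 8.440 × 1.5470 ≈ 13.057 mg/L.

13.1 mg/L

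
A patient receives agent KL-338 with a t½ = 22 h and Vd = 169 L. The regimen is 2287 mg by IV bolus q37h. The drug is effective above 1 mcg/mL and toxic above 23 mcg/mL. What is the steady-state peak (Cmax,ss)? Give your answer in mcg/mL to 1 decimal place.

τ/t½ = 37/22 ≈ 1.6818, so fraction remaining f = (1/2)^(37/22) ≈ 0.3117.
At steady state, accumulation factor R = 1/(1 − e^(−kτ)) ≈ 1.4529.
Single-dose peak C₀ = D/Vd = 2287/169 ≈ 13.533 mcg/mL.
Steady-state peak Cmax,ss = C₀·R ≈ 13.533 × 1.4529 ≈ 19.662 mcg/mL.
Peak 19.7 mcg/mL vs MTC 23 mcg/mL: below toxic threshold.

19.7 mcg/mL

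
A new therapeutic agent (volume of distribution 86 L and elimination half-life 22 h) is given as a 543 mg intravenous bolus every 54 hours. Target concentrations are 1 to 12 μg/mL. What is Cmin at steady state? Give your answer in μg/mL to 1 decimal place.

1.4 μg/mL

k = ln2/t½ = ln2/22 ≈ 0.031507 h⁻¹; fraction remaining f = e^(−kτ) = e^(−0.031507×54) ≈ 0.1824.
At steady state, accumulation factor R = 1/(1 − e^(−kτ)) ≈ 1.2231.
Single-dose peak C₀ = D/Vd = 543/86 ≈ 6.314 μg/mL.
Cmax,ss = C₀/(1 − f) ≈ 6.314/0.8176 ≈ 7.723 μg/mL.
One interval later, Cmin,ss = Cmax,ss·e^(−kτ) ≈ 7.723 × 0.1824 ≈ 1.409 μg/mL.
Trough 1.4 μg/mL vs MEC 1 μg/mL: adequate.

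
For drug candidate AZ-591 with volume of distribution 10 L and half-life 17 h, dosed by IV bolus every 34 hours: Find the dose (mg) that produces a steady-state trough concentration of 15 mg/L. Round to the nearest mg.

τ/t½ = 34/17 ≈ 2, so f = (1/2)^(34/17) ≈ 0.250000.
Cmin,ss = (D/Vd)·f/(1−f), so D = Cmin,ss·Vd·(1−f)/f.
D = 15 × 10 × (1−f)/f ≈ 15 × 10 × 3.00000 ≈ 450.00 mg.

450 mg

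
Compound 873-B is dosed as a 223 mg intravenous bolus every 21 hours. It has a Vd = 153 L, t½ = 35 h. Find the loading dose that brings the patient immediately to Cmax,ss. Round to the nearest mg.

f = (1/2)^(21/35) ≈ 0.659754; accumulation ratio R = 1/(1−f) ≈ 2.93905.
Loading dose to hit Cmax,ss on first dose: D_load = D_maint·R ≈ 223 × 2.93905 ≈ 655.41 mg.

655 mg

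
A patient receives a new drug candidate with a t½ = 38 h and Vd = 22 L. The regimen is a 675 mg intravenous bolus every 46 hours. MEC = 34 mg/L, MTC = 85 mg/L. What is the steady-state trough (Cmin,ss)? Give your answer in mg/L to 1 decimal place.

Over one 46-h interval, 46/38 ≈ 1.2105 half-lives elapse, leaving f ≈ 0.4321 of each dose.
Accumulation ratio R = 1/(1 − f) ≈ 1/0.5679 ≈ 1.7609.
Each bolus raises the concentration by D/Vd = 675/22 ≈ 30.682 mg/L.
Steady-state peak Cmax,ss = C₀·R ≈ 30.682 × 1.7609 ≈ 54.028 mg/L.
One interval later, Cmin,ss = Cmax,ss·e^(−kτ) ≈ 54.028 × 0.4321 ≈ 23.345 mg/L.
Trough 23.3 mg/L vs MEC 34 mg/L: subtherapeutic.

23.3 mg/L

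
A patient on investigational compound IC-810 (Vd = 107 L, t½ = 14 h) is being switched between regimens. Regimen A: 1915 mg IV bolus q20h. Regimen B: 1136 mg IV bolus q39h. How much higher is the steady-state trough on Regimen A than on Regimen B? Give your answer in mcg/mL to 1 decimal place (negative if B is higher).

Regimen A: f = (1/2)^(20/14) ≈ 0.3715; Cmin,ss = (1915/107)·f/(1−f) ≈ 10.579 mcg/mL.
Regimen B: f = (1/2)^(39/14) ≈ 0.1450; Cmin,ss = (1136/107)·f/(1−f) ≈ 1.801 mcg/mL.
Difference ≈ 10.579 − 1.801 ≈ 8.778 mcg/mL.

8.8 mcg/mL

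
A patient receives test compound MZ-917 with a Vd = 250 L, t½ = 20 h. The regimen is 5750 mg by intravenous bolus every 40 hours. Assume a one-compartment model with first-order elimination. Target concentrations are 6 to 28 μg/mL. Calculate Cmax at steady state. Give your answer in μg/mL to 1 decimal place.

The dosing interval is 2 half-lives, so f = 2^(−2) = 0.25.
Accumulation ratio R = 1/(1 − f) = 1/0.75 = 4/3.
Single-dose peak C₀ = D/Vd = 5750/250 = 23 μg/mL.
Steady-state peak Cmax,ss = C₀·R = 23 × 4/3 ≈ 30.667 μg/mL.
Peak 30.7 μg/mL vs MTC 28 μg/mL: exceeds toxic threshold.

30.7 μg/mL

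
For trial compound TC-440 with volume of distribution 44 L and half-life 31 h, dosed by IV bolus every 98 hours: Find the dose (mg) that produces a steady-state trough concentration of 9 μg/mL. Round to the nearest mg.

τ/t½ = 98/31 ≈ 3.1613, so f = (1/2)^(98/31) ≈ 0.111778.
Cmin,ss = (D/Vd)·f/(1−f), so D = Cmin,ss·Vd·(1−f)/f.
D = 9 × 44 × (1−f)/f ≈ 9 × 44 × 7.94630 ≈ 3146.73 mg.

3147 mg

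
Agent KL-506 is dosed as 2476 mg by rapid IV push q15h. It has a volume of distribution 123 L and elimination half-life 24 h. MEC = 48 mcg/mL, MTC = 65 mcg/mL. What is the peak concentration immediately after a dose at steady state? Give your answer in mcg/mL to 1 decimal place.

τ/t½ = 15/24 ≈ 0.625, so fraction remaining f = (1/2)^(15/24) ≈ 0.6484.
Accumulation ratio R = 1/(1 − f) ≈ 1/0.3516 ≈ 2.8441.
Single-dose peak C₀ = D/Vd = 2476/123 ≈ 20.130 mcg/mL.
Steady-state peak Cmax,ss = C₀·R ≈ 20.130 × 2.8441 ≈ 57.252 mcg/mL.
Peak 57.3 mcg/mL vs MTC 65 mcg/mL: below toxic threshold.

57.3 mcg/mL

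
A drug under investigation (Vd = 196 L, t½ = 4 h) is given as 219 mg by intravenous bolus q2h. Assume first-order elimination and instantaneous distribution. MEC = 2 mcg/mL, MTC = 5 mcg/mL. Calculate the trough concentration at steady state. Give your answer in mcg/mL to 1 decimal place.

k = ln2/t½ = ln2/4 ≈ 0.173287 h⁻¹; fraction remaining f = e^(−kτ) = e^(−0.173287×2) ≈ 0.7071.
At steady state, accumulation factor R = 1/(1 − e^(−kτ)) ≈ 3.4141.
Each bolus raises the concentration by D/Vd = 219/196 ≈ 1.117 mcg/mL.
Steady-state peak Cmax,ss = C₀·R ≈ 1.117 × 3.4141 ≈ 3.814 mcg/mL.
One interval later, Cmin,ss = Cmax,ss·e^(−kτ) ≈ 3.814 × 0.7071 ≈ 2.697 mcg/mL.
Trough 2.7 mcg/mL vs MEC 2 mcg/mL: adequate.

2.7 mcg/mL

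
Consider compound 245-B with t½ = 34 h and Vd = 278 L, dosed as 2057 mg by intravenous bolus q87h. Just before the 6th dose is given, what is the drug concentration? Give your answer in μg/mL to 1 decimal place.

f = (1/2)^(τ/t½) = (1/2)^(87/34) ≈ 0.1697.
C₀ = D/Vd = 2057/278 ≈ 7.399 μg/mL.
Before the 6th dose, 5 doses have been given. Superposition: Cmin = C₀·(f + f² + … + f^5).
≈ 7.399 × (0.1697 + 0.0288 + 0.0049 + 0.0008 + 0.0001) ≈ 7.399 × 0.2043 ≈ 1.512 μg/mL.

1.5 μg/mL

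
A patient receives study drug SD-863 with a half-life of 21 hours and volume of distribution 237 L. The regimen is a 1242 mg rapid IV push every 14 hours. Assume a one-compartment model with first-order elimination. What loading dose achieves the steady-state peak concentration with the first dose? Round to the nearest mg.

f = (1/2)^(14/21) ≈ 0.629961; accumulation ratio R = 1/(1−f) ≈ 2.70242.
Loading dose to hit Cmax,ss on first dose: D_load = D_maint·R ≈ 1242 × 2.70242 ≈ 3356.41 mg.

3356 mg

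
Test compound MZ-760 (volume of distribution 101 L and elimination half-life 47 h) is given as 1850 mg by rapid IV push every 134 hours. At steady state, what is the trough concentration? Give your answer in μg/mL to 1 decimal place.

Over one 134-h interval, 134/47 ≈ 2.8511 half-lives elapse, leaving f ≈ 0.1386 of each dose.
At steady state, accumulation factor R = 1/(1 − e^(−kτ)) ≈ 1.1609.
Single-dose peak C₀ = D/Vd = 1850/101 ≈ 18.317 μg/mL.
Cmax,ss = C₀/(1 − f) ≈ 18.317/0.8614 ≈ 21.264 μg/mL.
One interval later, Cmin,ss = Cmax,ss·e^(−kτ) ≈ 21.264 × 0.1386 ≈ 2.947 μg/mL.

2.9 μg/mL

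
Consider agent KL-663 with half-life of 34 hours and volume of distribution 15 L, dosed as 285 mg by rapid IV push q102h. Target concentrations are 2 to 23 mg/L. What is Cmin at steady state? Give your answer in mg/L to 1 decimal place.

τ = 102 h = 3 half-lives, so f = (1/2)^3 = 0.125.
At steady state, R = 1/(1 − 0.125) = 8/7.
Single-dose peak C₀ = D/Vd = 285/15 = 19 mg/L.
Steady-state peak Cmax,ss = C₀·R = 19 × 8/7 ≈ 21.714 mg/L.
Steady-state trough Cmin,ss = Cmax,ss·f ≈ 21.714 × 0.125 ≈ 2.714 mg/L.
Trough 2.7 mg/L vs MEC 2 mg/L: adequate.

2.7 mg/L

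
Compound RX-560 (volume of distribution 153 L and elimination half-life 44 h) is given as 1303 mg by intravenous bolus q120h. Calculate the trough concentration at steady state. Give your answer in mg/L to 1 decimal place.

k = ln2/t½ = ln2/44 ≈ 0.015753 h⁻¹; fraction remaining f = e^(−kτ) = e^(−0.015753×120) ≈ 0.1510.
Accumulation ratio R = 1/(1 − f) ≈ 1/0.8490 ≈ 1.1779.
Each bolus raises the concentration by D/Vd = 1303/153 ≈ 8.516 mg/L.
Cmax,ss = C₀/(1 − f) ≈ 8.516/0.8490 ≈ 10.031 mg/L.
One interval later, Cmin,ss = Cmax,ss·e^(−kτ) ≈ 10.031 × 0.1510 ≈ 1.515 mg/L.

1.5 mg/L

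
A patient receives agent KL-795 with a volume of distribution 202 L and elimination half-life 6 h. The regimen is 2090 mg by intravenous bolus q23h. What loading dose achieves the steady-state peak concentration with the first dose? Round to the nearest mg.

f = (1/2)^(23/6) ≈ 0.070154; accumulation ratio R = 1/(1−f) ≈ 1.07545.
Loading dose to hit Cmax,ss on first dose: D_load = D_maint·R ≈ 2090 × 1.07545 ≈ 2247.69 mg.

2248 mg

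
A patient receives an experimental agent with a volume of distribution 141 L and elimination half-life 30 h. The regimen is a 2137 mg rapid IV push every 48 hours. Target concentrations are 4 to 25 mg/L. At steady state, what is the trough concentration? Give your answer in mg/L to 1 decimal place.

τ/t½ = 48/30 ≈ 1.6, so fraction remaining f = (1/2)^(48/30) ≈ 0.3299.
Each bolus raises the concentration by D/Vd = 2137/141 ≈ 15.156 mg/L.
Steady-state trough Cmin,ss = C₀·f/(1−f) ≈ 15.156 × 0.3299/0.6701 ≈ 7.462 mg/L.
Trough 7.5 mg/L vs MEC 4 mg/L: adequate.

7.5 mg/L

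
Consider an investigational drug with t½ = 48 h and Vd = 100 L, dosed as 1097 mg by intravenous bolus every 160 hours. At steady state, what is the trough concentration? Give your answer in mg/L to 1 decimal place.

Over one 160-h interval, 160/48 ≈ 3.3333 half-lives elapse, leaving f ≈ 0.0992 of each dose.
Single-dose peak C₀ = D/Vd = 1097/100 ≈ 10.970 mg/L.
Steady-state trough Cmin,ss = C₀·f/(1−f) ≈ 10.970 × 0.0992/0.9008 ≈ 1.208 mg/L.

1.2 mg/L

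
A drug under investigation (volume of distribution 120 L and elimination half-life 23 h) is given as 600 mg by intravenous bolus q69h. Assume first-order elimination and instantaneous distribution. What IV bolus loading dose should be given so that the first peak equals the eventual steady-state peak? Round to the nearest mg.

f = (1/2)^(69/23) ≈ 0.125000; accumulation ratio R = 1/(1−f) ≈ 1.14286.
Loading dose to hit Cmax,ss on first dose: D_load = D_maint·R ≈ 600 × 1.14286 ≈ 685.72 mg.

686 mg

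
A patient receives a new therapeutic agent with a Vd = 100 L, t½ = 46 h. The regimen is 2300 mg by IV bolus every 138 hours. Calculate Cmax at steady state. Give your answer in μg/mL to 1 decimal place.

26.3 μg/mL

The dosing interval is 3 half-lives, so f = 2^(−3) = 0.125.
Accumulation ratio R = 1/(1 − f) = 1/0.875 = 8/7.
Single-dose peak C₀ = D/Vd = 2300/100 = 23 μg/mL.
Steady-state peak Cmax,ss = C₀·R = 23 × 8/7 ≈ 26.286 μg/mL.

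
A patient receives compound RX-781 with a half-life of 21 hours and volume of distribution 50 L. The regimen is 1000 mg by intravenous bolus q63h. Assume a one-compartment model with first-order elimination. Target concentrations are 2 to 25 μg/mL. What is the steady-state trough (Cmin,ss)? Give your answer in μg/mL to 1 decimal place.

2.9 μg/mL

The dosing interval is 3 half-lives, so f = 2^(−3) = 0.125.
Accumulation ratio R = 1/(1 − f) = 1/0.875 = 8/7.
Single-dose peak C₀ = D/Vd = 1000/50 = 20 μg/mL.
Steady-state peak Cmax,ss = C₀·R = 20 × 8/7 ≈ 22.857 μg/mL.
Steady-state trough Cmin,ss = Cmax,ss·f ≈ 22.857 × 0.125 ≈ 2.857 μg/mL.
Trough 2.9 μg/mL vs MEC 2 μg/mL: adequate.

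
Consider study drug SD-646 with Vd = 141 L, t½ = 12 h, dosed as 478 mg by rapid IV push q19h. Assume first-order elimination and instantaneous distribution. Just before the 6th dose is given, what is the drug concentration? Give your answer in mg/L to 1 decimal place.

1.7 mg/L

f = (1/2)^(τ/t½) = (1/2)^(19/12) ≈ 0.3337.
C₀ = D/Vd = 478/141 ≈ 3.390 mg/L.
Before the 6th dose, 5 doses have been given. Superposition: Cmin = C₀·(f + f² + … + f^5).
≈ 3.390 × (0.3337 + 0.1114 + 0.0372 + 0.0124 + 0.0041) ≈ 3.390 × 0.4988 ≈ 1.691 mg/L.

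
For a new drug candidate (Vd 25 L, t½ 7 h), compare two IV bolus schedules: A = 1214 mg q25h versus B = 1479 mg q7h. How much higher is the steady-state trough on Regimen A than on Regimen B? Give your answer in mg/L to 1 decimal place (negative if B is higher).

-54.7 mg/L

Regimen A: f = (1/2)^(25/7) ≈ 0.0841; Cmin,ss = (1214/25)·f/(1−f) ≈ 4.459 mg/L.
Regimen B: f = (1/2)^(7/7) ≈ 0.5000; Cmin,ss = (1479/25)·f/(1−f) ≈ 59.160 mg/L.
Difference ≈ 4.459 − 59.160 ≈ -54.701 mg/L.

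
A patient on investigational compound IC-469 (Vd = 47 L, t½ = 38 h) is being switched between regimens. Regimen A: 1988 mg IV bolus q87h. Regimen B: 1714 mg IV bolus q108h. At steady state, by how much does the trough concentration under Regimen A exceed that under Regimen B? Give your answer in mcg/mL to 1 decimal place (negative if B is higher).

Regimen A: f = (1/2)^(87/38) ≈ 0.2046; Cmin,ss = (1988/47)·f/(1−f) ≈ 10.880 mcg/mL.
Regimen B: f = (1/2)^(108/38) ≈ 0.1395; Cmin,ss = (1714/47)·f/(1−f) ≈ 5.912 mcg/mL.
Difference ≈ 10.880 − 5.912 ≈ 4.968 mcg/mL.

5.0 mcg/mL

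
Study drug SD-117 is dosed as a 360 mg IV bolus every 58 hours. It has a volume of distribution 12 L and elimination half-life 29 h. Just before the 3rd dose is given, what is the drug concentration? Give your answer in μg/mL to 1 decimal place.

9.4 μg/mL

f = (1/2)^(τ/t½) = (1/2)^(58/29) ≈ 0.2500.
C₀ = D/Vd = 360/12 ≈ 30.000 μg/mL.
Before the 3rd dose, 2 doses have been given. Superposition: Cmin = C₀·(f + f²).
≈ 30.000 × (0.2500 + 0.0625) ≈ 30.000 × 0.3125 ≈ 9.375 μg/mL.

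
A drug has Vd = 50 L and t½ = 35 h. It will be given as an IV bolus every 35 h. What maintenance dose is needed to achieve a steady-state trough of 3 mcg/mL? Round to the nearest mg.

τ/t½ = 35/35 ≈ 1, so f = (1/2)^(35/35) ≈ 0.500000.
Cmin,ss = (D/Vd)·f/(1−f), so D = Cmin,ss·Vd·(1−f)/f.
D = 3 × 50 × (1−f)/f ≈ 3 × 50 × 1.00000 ≈ 150.00 mg.

150 mg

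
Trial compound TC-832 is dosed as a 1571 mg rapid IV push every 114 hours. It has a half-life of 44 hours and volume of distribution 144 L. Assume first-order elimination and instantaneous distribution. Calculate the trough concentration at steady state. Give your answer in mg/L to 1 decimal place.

2.2 mg/L

k = ln2/t½ = ln2/44 ≈ 0.015753 h⁻¹; fraction remaining f = e^(−kτ) = e^(−0.015753×114) ≈ 0.1660.
At steady state, accumulation factor R = 1/(1 − e^(−kτ)) ≈ 1.1990.
Each bolus raises the concentration by D/Vd = 1571/144 ≈ 10.910 mg/L.
Steady-state peak Cmax,ss = C₀·R ≈ 10.910 × 1.1990 ≈ 13.081 mg/L.
Steady-state trough Cmin,ss = Cmax,ss·f ≈ 13.081 × 0.1660 ≈ 2.171 mg/L.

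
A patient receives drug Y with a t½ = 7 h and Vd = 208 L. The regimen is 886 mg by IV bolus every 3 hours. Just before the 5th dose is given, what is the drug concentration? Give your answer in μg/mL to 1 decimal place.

8.6 μg/mL

f = (1/2)^(τ/t½) = (1/2)^(3/7) ≈ 0.7430.
C₀ = D/Vd = 886/208 ≈ 4.260 μg/mL.
Before the 5th dose, 4 doses have been given. Superposition: Cmin = C₀·(f + f² + … + f^4).
≈ 4.260 × (0.7430 + 0.5520 + 0.4102 + 0.3048) ≈ 4.260 × 2.0100 ≈ 8.563 μg/mL.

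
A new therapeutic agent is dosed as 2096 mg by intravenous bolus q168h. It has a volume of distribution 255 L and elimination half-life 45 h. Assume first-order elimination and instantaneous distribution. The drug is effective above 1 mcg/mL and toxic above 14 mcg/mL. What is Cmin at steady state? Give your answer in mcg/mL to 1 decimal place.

τ/t½ = 168/45 ≈ 3.7333, so fraction remaining f = (1/2)^(168/45) ≈ 0.0752.
Single-dose peak C₀ = D/Vd = 2096/255 ≈ 8.220 mcg/mL.
Steady-state trough Cmin,ss = C₀·f/(1−f) ≈ 8.220 × 0.0752/0.9248 ≈ 0.668 mcg/mL.
Trough 0.7 mcg/mL vs MEC 1 mcg/mL: subtherapeutic.

0.7 mcg/mL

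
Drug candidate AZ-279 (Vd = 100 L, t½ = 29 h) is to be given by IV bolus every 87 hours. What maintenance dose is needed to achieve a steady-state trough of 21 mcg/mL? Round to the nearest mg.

τ/t½ = 87/29 ≈ 3, so f = (1/2)^(87/29) ≈ 0.125000.
Cmin,ss = (D/Vd)·f/(1−f), so D = Cmin,ss·Vd·(1−f)/f.
D = 21 × 100 × (1−f)/f ≈ 21 × 100 × 7.00000 ≈ 14700.00 mg.

14700 mg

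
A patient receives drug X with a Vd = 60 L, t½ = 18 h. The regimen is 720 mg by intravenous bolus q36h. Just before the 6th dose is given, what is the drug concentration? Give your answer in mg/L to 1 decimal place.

4.0 mg/L

f = (1/2)^(τ/t½) = (1/2)^(36/18) ≈ 0.2500.
C₀ = D/Vd = 720/60 ≈ 12.000 mg/L.
Before the 6th dose, 5 doses have been given. Superposition: Cmin = C₀·(f + f² + … + f^5).
≈ 12.000 × (0.2500 + 0.0625 + 0.0156 + 0.0039 + 0.0010) ≈ 12.000 × 0.3330 ≈ 3.996 mg/L.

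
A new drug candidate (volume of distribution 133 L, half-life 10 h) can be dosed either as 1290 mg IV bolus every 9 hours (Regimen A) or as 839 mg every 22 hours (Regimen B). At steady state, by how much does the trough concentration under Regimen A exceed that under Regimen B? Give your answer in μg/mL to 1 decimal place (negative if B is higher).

9.4 μg/mL

Regimen A: f = (1/2)^(9/10) ≈ 0.5359; Cmin,ss = (1290/133)·f/(1−f) ≈ 11.200 μg/mL.
Regimen B: f = (1/2)^(22/10) ≈ 0.2176; Cmin,ss = (839/133)·f/(1−f) ≈ 1.754 μg/mL.
Difference ≈ 11.200 − 1.754 ≈ 9.446 μg/mL.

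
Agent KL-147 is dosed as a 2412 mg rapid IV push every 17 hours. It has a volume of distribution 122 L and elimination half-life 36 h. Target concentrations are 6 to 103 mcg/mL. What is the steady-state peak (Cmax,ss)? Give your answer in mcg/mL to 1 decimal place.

70.8 mcg/mL

Over one 17-h interval, 17/36 ≈ 0.47222 half-lives elapse, leaving f ≈ 0.7209 of each dose.
Accumulation ratio R = 1/(1 − f) ≈ 1/0.2791 ≈ 3.5829.
Each bolus raises the concentration by D/Vd = 2412/122 ≈ 19.770 mcg/mL.
Cmax,ss = C₀/(1 − f) ≈ 19.770/0.2791 ≈ 70.835 mcg/mL.
Peak 70.8 mcg/mL vs MTC 103 mcg/mL: below toxic threshold.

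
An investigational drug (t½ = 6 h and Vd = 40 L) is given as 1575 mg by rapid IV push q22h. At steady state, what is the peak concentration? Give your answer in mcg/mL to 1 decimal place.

Over one 22-h interval, 22/6 ≈ 3.6667 half-lives elapse, leaving f ≈ 0.0787 of each dose.
Accumulation ratio R = 1/(1 − f) ≈ 1/0.9213 ≈ 1.0854.
Each bolus raises the concentration by D/Vd = 1575/40 ≈ 39.375 mcg/mL.
Steady-state peak Cmax,ss = C₀·R ≈ 39.375 × 1.0854 ≈ 42.738 mcg/mL.

42.7 mcg/mL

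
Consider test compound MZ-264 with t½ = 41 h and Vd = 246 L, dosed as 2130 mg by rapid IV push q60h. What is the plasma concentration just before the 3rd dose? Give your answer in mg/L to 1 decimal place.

f = (1/2)^(τ/t½) = (1/2)^(60/41) ≈ 0.3626.
C₀ = D/Vd = 2130/246 ≈ 8.659 mg/L.
Before the 3rd dose, 2 doses have been given. Superposition: Cmin = C₀·(f + f²).
≈ 8.659 × (0.3626 + 0.1315) ≈ 8.659 × 0.4941 ≈ 4.278 mg/L.

4.3 mg/L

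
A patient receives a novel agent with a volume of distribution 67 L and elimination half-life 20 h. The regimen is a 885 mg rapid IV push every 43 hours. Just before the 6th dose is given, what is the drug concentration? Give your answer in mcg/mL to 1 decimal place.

f = (1/2)^(τ/t½) = (1/2)^(43/20) ≈ 0.2253.
C₀ = D/Vd = 885/67 ≈ 13.209 mcg/mL.
Before the 6th dose, 5 doses have been given. Superposition: Cmin = C₀·(f + f² + … + f^5).
≈ 13.209 × (0.2253 + 0.0508 + 0.0114 + 0.0026 + 0.0006) ≈ 13.209 × 0.2907 ≈ 3.840 mcg/mL.

3.8 mcg/mL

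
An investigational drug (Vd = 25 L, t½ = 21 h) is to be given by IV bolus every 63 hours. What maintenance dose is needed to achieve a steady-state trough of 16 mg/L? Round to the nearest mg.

2800 mg

τ/t½ = 63/21 ≈ 3, so f = (1/2)^(63/21) ≈ 0.125000.
Cmin,ss = (D/Vd)·f/(1−f), so D = Cmin,ss·Vd·(1−f)/f.
D = 16 × 25 × (1−f)/f ≈ 16 × 25 × 7.00000 ≈ 2800.00 mg.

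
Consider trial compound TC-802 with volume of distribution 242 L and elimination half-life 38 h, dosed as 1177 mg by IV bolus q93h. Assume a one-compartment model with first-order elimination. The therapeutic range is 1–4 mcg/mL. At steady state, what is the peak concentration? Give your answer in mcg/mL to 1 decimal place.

6.0 mcg/mL

k = ln2/t½ = ln2/38 ≈ 0.018241 h⁻¹; fraction remaining f = e^(−kτ) = e^(−0.018241×93) ≈ 0.1833.
Accumulation ratio R = 1/(1 − f) ≈ 1/0.8167 ≈ 1.2244.
Single-dose peak C₀ = D/Vd = 1177/242 ≈ 4.864 mcg/mL.
Steady-state peak Cmax,ss = C₀·R ≈ 4.864 × 1.2244 ≈ 5.955 mcg/mL.
Peak 6.0 mcg/mL vs MTC 4 mcg/mL: exceeds toxic threshold.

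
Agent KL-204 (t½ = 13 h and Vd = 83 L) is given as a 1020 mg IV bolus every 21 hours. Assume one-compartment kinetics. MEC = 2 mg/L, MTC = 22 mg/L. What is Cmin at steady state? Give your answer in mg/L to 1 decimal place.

6.0 mg/L

k = ln2/t½ = ln2/13 ≈ 0.053319 h⁻¹; fraction remaining f = e^(−kτ) = e^(−0.053319×21) ≈ 0.3264.
Single-dose peak C₀ = D/Vd = 1020/83 ≈ 12.289 mg/L.
Steady-state trough Cmin,ss = C₀·f/(1−f) ≈ 12.289 × 0.3264/0.6736 ≈ 5.955 mg/L.
Trough 6.0 mg/L vs MEC 2 mg/L: adequate.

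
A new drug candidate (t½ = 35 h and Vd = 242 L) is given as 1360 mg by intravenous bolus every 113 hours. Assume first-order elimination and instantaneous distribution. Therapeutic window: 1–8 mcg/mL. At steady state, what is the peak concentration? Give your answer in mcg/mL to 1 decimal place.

Over one 113-h interval, 113/35 ≈ 3.2286 half-lives elapse, leaving f ≈ 0.1067 of each dose.
Accumulation ratio R = 1/(1 − f) ≈ 1/0.8933 ≈ 1.1194.
Single-dose peak C₀ = D/Vd = 1360/242 ≈ 5.620 mcg/mL.
Steady-state peak Cmax,ss = C₀·R ≈ 5.620 × 1.1194 ≈ 6.291 mcg/mL.
Peak 6.3 mcg/mL vs MTC 8 mcg/mL: below toxic threshold.

6.3 mcg/mL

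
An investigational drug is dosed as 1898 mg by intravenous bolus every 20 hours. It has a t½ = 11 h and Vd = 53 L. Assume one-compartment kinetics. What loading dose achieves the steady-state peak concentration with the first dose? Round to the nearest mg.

2649 mg

f = (1/2)^(20/11) ≈ 0.283578; accumulation ratio R = 1/(1−f) ≈ 1.39583.
Loading dose to hit Cmax,ss on first dose: D_load = D_maint·R ≈ 1898 × 1.39583 ≈ 2649.29 mg.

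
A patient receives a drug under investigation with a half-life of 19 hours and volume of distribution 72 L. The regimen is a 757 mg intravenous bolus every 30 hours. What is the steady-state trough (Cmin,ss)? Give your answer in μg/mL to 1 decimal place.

k = ln2/t½ = ln2/19 ≈ 0.036481 h⁻¹; fraction remaining f = e^(−kτ) = e^(−0.036481×30) ≈ 0.3347.
At steady state, accumulation factor R = 1/(1 − e^(−kτ)) ≈ 1.5031.
Single-dose peak C₀ = D/Vd = 757/72 ≈ 10.514 μg/mL.
Cmax,ss = C₀/(1 − f) ≈ 10.514/0.6653 ≈ 15.803 μg/mL.
One interval later, Cmin,ss = Cmax,ss·e^(−kτ) ≈ 15.803 × 0.3347 ≈ 5.289 μg/mL.

5.3 μg/mL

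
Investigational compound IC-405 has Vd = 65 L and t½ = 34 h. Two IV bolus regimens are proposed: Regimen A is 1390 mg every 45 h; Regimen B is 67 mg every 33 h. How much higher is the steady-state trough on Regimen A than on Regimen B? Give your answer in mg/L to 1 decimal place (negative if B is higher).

Regimen A: f = (1/2)^(45/34) ≈ 0.3996; Cmin,ss = (1390/65)·f/(1−f) ≈ 14.233 mg/L.
Regimen B: f = (1/2)^(33/34) ≈ 0.5103; Cmin,ss = (67/65)·f/(1−f) ≈ 1.074 mg/L.
Difference ≈ 14.233 − 1.074 ≈ 13.159 mg/L.

13.2 mg/L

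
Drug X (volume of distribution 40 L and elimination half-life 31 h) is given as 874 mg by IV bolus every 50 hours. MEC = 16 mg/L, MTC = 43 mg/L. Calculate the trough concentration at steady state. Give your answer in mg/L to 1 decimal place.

Over one 50-h interval, 50/31 ≈ 1.6129 half-lives elapse, leaving f ≈ 0.3269 of each dose.
Accumulation ratio R = 1/(1 − f) ≈ 1/0.6731 ≈ 1.4857.
Single-dose peak C₀ = D/Vd = 874/40 ≈ 21.850 mg/L.
Cmax,ss = C₀/(1 − f) ≈ 21.850/0.6731 ≈ 32.462 mg/L.
One interval later, Cmin,ss = Cmax,ss·e^(−kτ) ≈ 32.462 × 0.3269 ≈ 10.612 mg/L.
Trough 10.6 mg/L vs MEC 16 mg/L: subtherapeutic.

10.6 mg/L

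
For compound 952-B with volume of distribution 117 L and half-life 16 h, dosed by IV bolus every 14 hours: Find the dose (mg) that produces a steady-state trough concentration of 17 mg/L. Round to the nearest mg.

τ/t½ = 14/16 ≈ 0.875, so f = (1/2)^(14/16) ≈ 0.545254.
Cmin,ss = (D/Vd)·f/(1−f), so D = Cmin,ss·Vd·(1−f)/f.
D = 17 × 117 × (1−f)/f ≈ 17 × 117 × 0.83401 ≈ 1658.85 mg.

1659 mg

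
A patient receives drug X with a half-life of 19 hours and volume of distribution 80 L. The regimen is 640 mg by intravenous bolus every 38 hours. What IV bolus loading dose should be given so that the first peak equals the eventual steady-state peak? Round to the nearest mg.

853 mg

f = (1/2)^(38/19) ≈ 0.250000; accumulation ratio R = 1/(1−f) ≈ 1.33333.
Loading dose to hit Cmax,ss on first dose: D_load = D_maint·R ≈ 640 × 1.33333 ≈ 853.33 mg.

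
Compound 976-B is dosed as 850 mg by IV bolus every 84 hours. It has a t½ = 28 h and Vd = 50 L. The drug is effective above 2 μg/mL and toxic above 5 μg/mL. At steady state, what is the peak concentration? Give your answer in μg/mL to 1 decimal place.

19.4 μg/mL

The dosing interval is 3 half-lives, so f = 2^(−3) = 0.125.
Accumulation ratio R = 1/(1 − f) = 1/0.875 = 8/7.
Single-dose peak C₀ = D/Vd = 850/50 = 17 μg/mL.
Steady-state peak Cmax,ss = C₀·R = 17 × 8/7 ≈ 19.429 μg/mL.
Peak 19.4 μg/mL vs MTC 5 μg/mL: exceeds toxic threshold.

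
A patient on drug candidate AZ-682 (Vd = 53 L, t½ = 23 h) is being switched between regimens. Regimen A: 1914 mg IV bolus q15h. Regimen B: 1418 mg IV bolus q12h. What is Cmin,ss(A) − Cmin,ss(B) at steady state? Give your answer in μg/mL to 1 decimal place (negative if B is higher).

Regimen A: f = (1/2)^(15/23) ≈ 0.6363; Cmin,ss = (1914/53)·f/(1−f) ≈ 63.181 μg/mL.
Regimen B: f = (1/2)^(12/23) ≈ 0.6965; Cmin,ss = (1418/53)·f/(1−f) ≈ 61.399 μg/mL.
Difference ≈ 63.181 − 61.399 ≈ 1.782 μg/mL.

1.8 μg/mL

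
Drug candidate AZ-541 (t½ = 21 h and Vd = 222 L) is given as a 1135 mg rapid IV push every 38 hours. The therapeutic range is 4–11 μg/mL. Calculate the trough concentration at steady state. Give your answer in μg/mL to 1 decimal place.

τ/t½ = 38/21 ≈ 1.8095, so fraction remaining f = (1/2)^(38/21) ≈ 0.2853.
Single-dose peak C₀ = D/Vd = 1135/222 ≈ 5.113 μg/mL.
Steady-state trough Cmin,ss = C₀·f/(1−f) ≈ 5.113 × 0.2853/0.7147 ≈ 2.041 μg/mL.
Trough 2.0 μg/mL vs MEC 4 μg/mL: subtherapeutic.

2.0 μg/mL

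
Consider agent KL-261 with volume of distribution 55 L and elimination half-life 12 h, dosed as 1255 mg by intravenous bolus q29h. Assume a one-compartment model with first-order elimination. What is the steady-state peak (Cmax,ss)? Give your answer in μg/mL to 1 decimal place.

Over one 29-h interval, 29/12 ≈ 2.4167 half-lives elapse, leaving f ≈ 0.1873 of each dose.
Accumulation ratio R = 1/(1 − f) ≈ 1/0.8127 ≈ 1.2305.
Each bolus raises the concentration by D/Vd = 1255/55 ≈ 22.818 μg/mL.
Cmax,ss = C₀/(1 − f) ≈ 22.818/0.8127 ≈ 28.077 μg/mL.

28.1 μg/mL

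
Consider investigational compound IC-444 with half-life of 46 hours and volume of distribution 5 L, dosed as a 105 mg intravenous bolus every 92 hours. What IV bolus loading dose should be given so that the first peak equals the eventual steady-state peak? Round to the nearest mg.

f = (1/2)^(92/46) ≈ 0.250000; accumulation ratio R = 1/(1−f) ≈ 1.33333.
Loading dose to hit Cmax,ss on first dose: D_load = D_maint·R ≈ 105 × 1.33333 ≈ 140.00 mg.

140 mg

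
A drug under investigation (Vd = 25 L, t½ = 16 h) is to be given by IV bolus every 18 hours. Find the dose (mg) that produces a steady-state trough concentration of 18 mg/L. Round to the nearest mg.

531 mg

τ/t½ = 18/16 ≈ 1.125, so f = (1/2)^(18/16) ≈ 0.458502.
Cmin,ss = (D/Vd)·f/(1−f), so D = Cmin,ss·Vd·(1−f)/f.
D = 18 × 25 × (1−f)/f ≈ 18 × 25 × 1.18102 ≈ 531.46 mg.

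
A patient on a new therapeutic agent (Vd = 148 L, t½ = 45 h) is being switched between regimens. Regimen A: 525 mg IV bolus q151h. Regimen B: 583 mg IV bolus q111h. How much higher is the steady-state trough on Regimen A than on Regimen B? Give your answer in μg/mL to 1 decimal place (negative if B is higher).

Regimen A: f = (1/2)^(151/45) ≈ 0.0977; Cmin,ss = (525/148)·f/(1−f) ≈ 0.384 μg/mL.
Regimen B: f = (1/2)^(111/45) ≈ 0.1809; Cmin,ss = (583/148)·f/(1−f) ≈ 0.870 μg/mL.
Difference ≈ 0.384 − 0.870 ≈ -0.486 μg/mL.

-0.5 μg/mL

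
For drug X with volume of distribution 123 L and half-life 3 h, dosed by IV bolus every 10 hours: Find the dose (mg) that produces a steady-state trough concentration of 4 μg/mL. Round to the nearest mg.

4467 mg

τ/t½ = 10/3 ≈ 3.3333, so f = (1/2)^(10/3) ≈ 0.099213.
Cmin,ss = (D/Vd)·f/(1−f), so D = Cmin,ss·Vd·(1−f)/f.
D = 4 × 123 × (1−f)/f ≈ 4 × 123 × 9.07932 ≈ 4467.03 mg.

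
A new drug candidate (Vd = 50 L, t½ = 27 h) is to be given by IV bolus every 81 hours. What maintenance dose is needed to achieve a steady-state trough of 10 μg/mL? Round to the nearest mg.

3500 mg

τ/t½ = 81/27 ≈ 3, so f = (1/2)^(81/27) ≈ 0.125000.
Cmin,ss = (D/Vd)·f/(1−f), so D = Cmin,ss·Vd·(1−f)/f.
D = 10 × 50 × (1−f)/f ≈ 10 × 50 × 7.00000 ≈ 3500.00 mg.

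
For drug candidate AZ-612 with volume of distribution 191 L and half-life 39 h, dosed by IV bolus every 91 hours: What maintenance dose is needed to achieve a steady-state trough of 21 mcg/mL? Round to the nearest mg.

16203 mg

τ/t½ = 91/39 ≈ 2.3333, so f = (1/2)^(91/39) ≈ 0.198425.
Cmin,ss = (D/Vd)·f/(1−f), so D = Cmin,ss·Vd·(1−f)/f.
D = 21 × 191 × (1−f)/f ≈ 21 × 191 × 4.03969 ≈ 16203.20 mg.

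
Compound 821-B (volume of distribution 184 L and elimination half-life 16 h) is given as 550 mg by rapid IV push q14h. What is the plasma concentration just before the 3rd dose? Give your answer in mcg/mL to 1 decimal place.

f = (1/2)^(τ/t½) = (1/2)^(14/16) ≈ 0.5453.
C₀ = D/Vd = 550/184 ≈ 2.989 mcg/mL.
Before the 3rd dose, 2 doses have been given. Superposition: Cmin = C₀·(f + f²).
≈ 2.989 × (0.5453 + 0.2974) ≈ 2.989 × 0.8427 ≈ 2.519 mcg/mL.

2.5 mcg/mL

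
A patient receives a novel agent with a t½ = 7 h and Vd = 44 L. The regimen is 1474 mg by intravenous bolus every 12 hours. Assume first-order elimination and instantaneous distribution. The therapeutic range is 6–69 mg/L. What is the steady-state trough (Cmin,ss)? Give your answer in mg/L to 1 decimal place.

τ/t½ = 12/7 ≈ 1.7143, so fraction remaining f = (1/2)^(12/7) ≈ 0.3048.
Single-dose peak C₀ = D/Vd = 1474/44 ≈ 33.500 mg/L.
Steady-state trough Cmin,ss = C₀·f/(1−f) ≈ 33.500 × 0.3048/0.6952 ≈ 14.688 mg/L.
Trough 14.7 mg/L vs MEC 6 mg/L: adequate.

14.7 mg/L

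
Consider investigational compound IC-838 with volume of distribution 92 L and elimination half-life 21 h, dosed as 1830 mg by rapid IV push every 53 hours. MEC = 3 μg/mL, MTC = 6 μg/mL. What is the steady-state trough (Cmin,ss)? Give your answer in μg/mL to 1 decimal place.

4.2 μg/mL

k = ln2/t½ = ln2/21 ≈ 0.033007 h⁻¹; fraction remaining f = e^(−kτ) = e^(−0.033007×53) ≈ 0.1739.
Each bolus raises the concentration by D/Vd = 1830/92 ≈ 19.891 μg/mL.
Steady-state trough Cmin,ss = C₀·f/(1−f) ≈ 19.891 × 0.1739/0.8261 ≈ 4.187 μg/mL.
Trough 4.2 μg/mL vs MEC 3 μg/mL: adequate.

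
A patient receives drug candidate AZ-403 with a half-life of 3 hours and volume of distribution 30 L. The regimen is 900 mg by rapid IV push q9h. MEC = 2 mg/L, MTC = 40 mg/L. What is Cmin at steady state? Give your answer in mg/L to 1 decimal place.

τ = 9 h = 3 half-lives, so f = (1/2)^3 = 0.125.
At steady state, R = 1/(1 − 0.125) = 8/7.
Single-dose peak C₀ = D/Vd = 900/30 = 30 mg/L.
Steady-state peak Cmax,ss = C₀·R = 30 × 8/7 ≈ 34.286 mg/L.
Steady-state trough Cmin,ss = Cmax,ss·f ≈ 34.286 × 0.125 ≈ 4.286 mg/L.
Trough 4.3 mg/L vs MEC 2 mg/L: adequate.

4.3 mg/L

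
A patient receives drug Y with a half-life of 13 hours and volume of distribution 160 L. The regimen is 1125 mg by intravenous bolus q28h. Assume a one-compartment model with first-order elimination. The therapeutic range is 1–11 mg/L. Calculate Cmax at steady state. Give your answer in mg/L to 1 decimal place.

Over one 28-h interval, 28/13 ≈ 2.1538 half-lives elapse, leaving f ≈ 0.2247 of each dose.
Accumulation ratio R = 1/(1 − f) ≈ 1/0.7753 ≈ 1.2898.
Each bolus raises the concentration by D/Vd = 1125/160 ≈ 7.031 mg/L.
Steady-state peak Cmax,ss = C₀·R ≈ 7.031 × 1.2898 ≈ 9.069 mg/L.
Peak 9.1 mg/L vs MTC 11 mg/L: below toxic threshold.

9.1 mg/L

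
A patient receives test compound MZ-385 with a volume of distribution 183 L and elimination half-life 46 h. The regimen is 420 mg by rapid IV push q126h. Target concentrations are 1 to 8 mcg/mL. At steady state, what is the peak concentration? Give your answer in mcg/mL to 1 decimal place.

2.7 mcg/mL

τ/t½ = 126/46 ≈ 2.7391, so fraction remaining f = (1/2)^(126/46) ≈ 0.1498.
Accumulation ratio R = 1/(1 − f) ≈ 1/0.8502 ≈ 1.1762.
Each bolus raises the concentration by D/Vd = 420/183 ≈ 2.295 mcg/mL.
Cmax,ss = C₀/(1 − f) ≈ 2.295/0.8502 ≈ 2.699 mcg/mL.
Peak 2.7 mcg/mL vs MTC 8 mcg/mL: below toxic threshold.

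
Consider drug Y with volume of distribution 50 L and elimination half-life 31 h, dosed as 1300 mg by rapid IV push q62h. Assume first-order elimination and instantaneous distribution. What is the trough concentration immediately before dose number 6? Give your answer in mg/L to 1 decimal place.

8.7 mg/L

f = (1/2)^(τ/t½) = (1/2)^(62/31) ≈ 0.2500.
C₀ = D/Vd = 1300/50 ≈ 26.000 mg/L.
Before the 6th dose, 5 doses have been given. Superposition: Cmin = C₀·(f + f² + … + f^5).
≈ 26.000 × (0.2500 + 0.0625 + 0.0156 + 0.0039 + 0.0010) ≈ 26.000 × 0.3330 ≈ 8.658 mg/L.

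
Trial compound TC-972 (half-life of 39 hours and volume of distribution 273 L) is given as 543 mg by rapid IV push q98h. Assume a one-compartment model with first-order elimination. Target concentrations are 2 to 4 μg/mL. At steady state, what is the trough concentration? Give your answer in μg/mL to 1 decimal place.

τ/t½ = 98/39 ≈ 2.5128, so fraction remaining f = (1/2)^(98/39) ≈ 0.1752.
At steady state, accumulation factor R = 1/(1 − e^(−kτ)) ≈ 1.2124.
Each bolus raises the concentration by D/Vd = 543/273 ≈ 1.989 μg/mL.
Steady-state peak Cmax,ss = C₀·R ≈ 1.989 × 1.2124 ≈ 2.411 μg/mL.
One interval later, Cmin,ss = Cmax,ss·e^(−kτ) ≈ 2.411 × 0.1752 ≈ 0.422 μg/mL.
Trough 0.4 μg/mL vs MEC 2 μg/mL: subtherapeutic.

0.4 μg/mL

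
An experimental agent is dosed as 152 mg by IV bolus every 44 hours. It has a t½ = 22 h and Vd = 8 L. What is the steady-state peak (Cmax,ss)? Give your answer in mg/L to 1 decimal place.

25.3 mg/L

τ = 44 h = 2 half-lives, so f = (1/2)^2 = 0.25.
Accumulation ratio R = 1/(1 − f) = 1/0.75 = 4/3.
Single-dose peak C₀ = D/Vd = 152/8 = 19 mg/L.
Steady-state peak Cmax,ss = C₀·R = 19 × 4/3 ≈ 25.333 mg/L.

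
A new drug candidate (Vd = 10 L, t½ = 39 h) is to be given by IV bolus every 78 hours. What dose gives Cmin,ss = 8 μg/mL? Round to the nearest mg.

240 mg

τ/t½ = 78/39 ≈ 2, so f = (1/2)^(78/39) ≈ 0.250000.
Cmin,ss = (D/Vd)·f/(1−f), so D = Cmin,ss·Vd·(1−f)/f.
D = 8 × 10 × (1−f)/f ≈ 8 × 10 × 3.00000 ≈ 240.00 mg.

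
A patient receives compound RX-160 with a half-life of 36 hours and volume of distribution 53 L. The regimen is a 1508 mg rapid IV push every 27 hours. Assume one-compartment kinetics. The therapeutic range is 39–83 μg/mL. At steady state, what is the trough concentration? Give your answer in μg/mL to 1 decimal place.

41.7 μg/mL

k = ln2/t½ = ln2/36 ≈ 0.019254 h⁻¹; fraction remaining f = e^(−kτ) = e^(−0.019254×27) ≈ 0.5946.
Accumulation ratio R = 1/(1 − f) ≈ 1/0.4054 ≈ 2.4667.
Each bolus raises the concentration by D/Vd = 1508/53 ≈ 28.453 μg/mL.
Steady-state peak Cmax,ss = C₀·R ≈ 28.453 × 2.4667 ≈ 70.185 μg/mL.
Steady-state trough Cmin,ss = Cmax,ss·f ≈ 70.185 × 0.5946 ≈ 41.732 μg/mL.
Trough 41.7 μg/mL vs MEC 39 μg/mL: adequate.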